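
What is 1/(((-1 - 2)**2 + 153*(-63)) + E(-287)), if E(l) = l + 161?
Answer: -1/9756 ≈ -0.00010250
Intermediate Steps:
E(l) = 161 + l
1/(((-1 - 2)**2 + 153*(-63)) + E(-287)) = 1/(((-1 - 2)**2 + 153*(-63)) + (161 - 287)) = 1/(((-3)**2 - 9639) - 126) = 1/((9 - 9639) - 126) = 1/(-9630 - 126) = 1/(-9756) = -1/9756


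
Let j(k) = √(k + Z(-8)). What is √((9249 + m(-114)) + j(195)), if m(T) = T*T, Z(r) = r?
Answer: √(22245 + √187) ≈ 149.19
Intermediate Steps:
m(T) = T²
j(k) = √(-8 + k) (j(k) = √(k - 8) = √(-8 + k))
√((9249 + m(-114)) + j(195)) = √((9249 + (-114)²) + √(-8 + 195)) = √((9249 + 12996) + √187) = √(22245 + √187)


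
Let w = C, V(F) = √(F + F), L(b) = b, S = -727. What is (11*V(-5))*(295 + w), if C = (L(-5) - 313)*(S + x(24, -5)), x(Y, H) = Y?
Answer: 2462339*I*√10 ≈ 7.7866e+6*I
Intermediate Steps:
V(F) = √2*√F (V(F) = √(2*F) = √2*√F)
C = 223554 (C = (-5 - 313)*(-727 + 24) = -318*(-703) = 223554)
w = 223554
(11*V(-5))*(295 + w) = (11*(√2*√(-5)))*(295 + 223554) = (11*(√2*(I*√5)))*223849 = (11*(I*√10))*223849 = (11*I*√10)*223849 = 2462339*I*√10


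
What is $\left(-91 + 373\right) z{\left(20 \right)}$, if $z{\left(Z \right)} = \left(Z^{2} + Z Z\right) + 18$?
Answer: $230676$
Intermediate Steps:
$z{\left(Z \right)} = 18 + 2 Z^{2}$ ($z{\left(Z \right)} = \left(Z^{2} + Z^{2}\right) + 18 = 2 Z^{2} + 18 = 18 + 2 Z^{2}$)
$\left(-91 + 373\right) z{\left(20 \right)} = \left(-91 + 373\right) \left(18 + 2 \cdot 20^{2}\right) = 282 \left(18 + 2 \cdot 400\right) = 282 \left(18 + 800\right) = 282 \cdot 818 = 230676$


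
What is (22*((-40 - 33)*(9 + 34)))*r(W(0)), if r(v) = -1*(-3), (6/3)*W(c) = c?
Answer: -207174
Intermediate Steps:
W(c) = c/2
r(v) = 3
(22*((-40 - 33)*(9 + 34)))*r(W(0)) = (22*((-40 - 33)*(9 + 34)))*3 = (22*(-73*43))*3 = (22*(-3139))*3 = -69058*3 = -207174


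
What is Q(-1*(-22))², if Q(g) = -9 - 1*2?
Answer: 121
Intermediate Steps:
Q(g) = -11 (Q(g) = -9 - 2 = -11)
Q(-1*(-22))² = (-11)² = 121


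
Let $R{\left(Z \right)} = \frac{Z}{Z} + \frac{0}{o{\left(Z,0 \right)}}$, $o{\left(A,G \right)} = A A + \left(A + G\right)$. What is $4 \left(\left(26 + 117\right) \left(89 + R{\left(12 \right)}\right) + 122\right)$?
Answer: $51968$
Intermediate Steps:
$o{\left(A,G \right)} = A + G + A^{2}$ ($o{\left(A,G \right)} = A^{2} + \left(A + G\right) = A + G + A^{2}$)
$R{\left(Z \right)} = 1$ ($R{\left(Z \right)} = \frac{Z}{Z} + \frac{0}{Z + 0 + Z^{2}} = 1 + \frac{0}{Z + Z^{2}} = 1 + 0 = 1$)
$4 \left(\left(26 + 117\right) \left(89 + R{\left(12 \right)}\right) + 122\right) = 4 \left(\left(26 + 117\right) \left(89 + 1\right) + 122\right) = 4 \left(143 \cdot 90 + 122\right) = 4 \left(12870 + 122\right) = 4 \cdot 12992 = 51968$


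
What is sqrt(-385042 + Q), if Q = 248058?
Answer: 2*I*sqrt(34246) ≈ 370.11*I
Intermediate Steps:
sqrt(-385042 + Q) = sqrt(-385042 + 248058) = sqrt(-136984) = 2*I*sqrt(34246)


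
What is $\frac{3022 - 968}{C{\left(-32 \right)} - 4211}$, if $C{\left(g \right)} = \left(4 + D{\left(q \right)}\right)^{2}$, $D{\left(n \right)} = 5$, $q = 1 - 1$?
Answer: $- \frac{1027}{2065} \approx -0.49734$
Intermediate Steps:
$q = 0$
$C{\left(g \right)} = 81$ ($C{\left(g \right)} = \left(4 + 5\right)^{2} = 9^{2} = 81$)
$\frac{3022 - 968}{C{\left(-32 \right)} - 4211} = \frac{3022 - 968}{81 - 4211} = \frac{2054}{-4130} = 2054 \left(- \frac{1}{4130}\right) = - \frac{1027}{2065}$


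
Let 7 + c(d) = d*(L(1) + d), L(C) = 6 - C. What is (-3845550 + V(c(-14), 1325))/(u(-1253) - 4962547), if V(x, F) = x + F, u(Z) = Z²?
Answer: 1922053/1696269 ≈ 1.1331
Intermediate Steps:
c(d) = -7 + d*(5 + d) (c(d) = -7 + d*((6 - 1*1) + d) = -7 + d*((6 - 1) + d) = -7 + d*(5 + d))
V(x, F) = F + x
(-3845550 + V(c(-14), 1325))/(u(-1253) - 4962547) = (-3845550 + (1325 + (-7 + (-14)² + 5*(-14))))/((-1253)² - 4962547) = (-3845550 + (1325 + (-7 + 196 - 70)))/(1570009 - 4962547) = (-3845550 + (1325 + 119))/(-3392538) = (-3845550 + 1444)*(-1/3392538) = -3844106*(-1/3392538) = 1922053/1696269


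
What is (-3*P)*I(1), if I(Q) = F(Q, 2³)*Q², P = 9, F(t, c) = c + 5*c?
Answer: -1296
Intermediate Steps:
F(t, c) = 6*c
I(Q) = 48*Q² (I(Q) = (6*2³)*Q² = (6*8)*Q² = 48*Q²)
(-3*P)*I(1) = (-3*9)*(48*1²) = -1296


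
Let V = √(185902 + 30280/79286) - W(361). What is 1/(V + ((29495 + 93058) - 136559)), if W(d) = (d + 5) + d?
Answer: -194686773/2865863650567 - √292158132099018/8597590951701 ≈ -6.9921e-5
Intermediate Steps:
W(d) = 5 + 2*d (W(d) = (5 + d) + d = 5 + 2*d)
V = -727 + √292158132099018/39643 (V = √(185902 + 30280/79286) - (5 + 2*361) = √(185902 + 30280*(1/79286)) - (5 + 722) = √(185902 + 15140/39643) - 1*727 = √(7369728126/39643) - 727 = √292158132099018/39643 - 727 = -727 + √292158132099018/39643 ≈ -295.84)
1/(V + ((29495 + 93058) - 136559)) = 1/((-727 + √292158132099018/39643) + ((29495 + 93058) - 136559)) = 1/((-727 + √292158132099018/39643) + (122553 - 136559)) = 1/((-727 + √292158132099018/39643) - 14006) = 1/(-14733 + √292158132099018/39643)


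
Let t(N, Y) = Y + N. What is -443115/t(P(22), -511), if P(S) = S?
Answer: 147705/163 ≈ 906.17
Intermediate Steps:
t(N, Y) = N + Y
-443115/t(P(22), -511) = -443115/(22 - 511) = -443115/(-489) = -443115*(-1/489) = 147705/163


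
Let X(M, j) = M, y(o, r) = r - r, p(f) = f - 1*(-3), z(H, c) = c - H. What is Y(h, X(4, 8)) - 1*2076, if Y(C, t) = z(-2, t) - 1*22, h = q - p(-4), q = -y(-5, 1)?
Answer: -2092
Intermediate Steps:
p(f) = 3 + f (p(f) = f + 3 = 3 + f)
y(o, r) = 0
q = 0 (q = -1*0 = 0)
h = 1 (h = 0 - (3 - 4) = 0 - 1*(-1) = 0 + 1 = 1)
Y(C, t) = -20 + t (Y(C, t) = (t - 1*(-2)) - 1*22 = (t + 2) - 22 = (2 + t) - 22 = -20 + t)
Y(h, X(4, 8)) - 1*2076 = (-20 + 4) - 1*2076 = -16 - 2076 = -2092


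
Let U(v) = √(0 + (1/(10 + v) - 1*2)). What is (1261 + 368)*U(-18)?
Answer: 1629*I*√34/4 ≈ 2374.7*I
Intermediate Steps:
U(v) = √(-2 + 1/(10 + v)) (U(v) = √(0 + (1/(10 + v) - 2)) = √(0 + (-2 + 1/(10 + v))) = √(-2 + 1/(10 + v)))
(1261 + 368)*U(-18) = (1261 + 368)*√((-19 - 2*(-18))/(10 - 18)) = 1629*√((-19 + 36)/(-8)) = 1629*√(-⅛*17) = 1629*√(-17/8) = 1629*(I*√34/4) = 1629*I*√34/4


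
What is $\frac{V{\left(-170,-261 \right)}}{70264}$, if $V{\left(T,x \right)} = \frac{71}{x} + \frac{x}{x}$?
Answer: $\frac{95}{9169452} \approx 1.036 \cdot 10^{-5}$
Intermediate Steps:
$V{\left(T,x \right)} = 1 + \frac{71}{x}$ ($V{\left(T,x \right)} = \frac{71}{x} + 1 = 1 + \frac{71}{x}$)
$\frac{V{\left(-170,-261 \right)}}{70264} = \frac{\frac{1}{-261} \left(71 - 261\right)}{70264} = \left(- \frac{1}{261}\right) \left(-190\right) \frac{1}{70264} = \frac{190}{261} \cdot \frac{1}{70264} = \frac{95}{9169452}$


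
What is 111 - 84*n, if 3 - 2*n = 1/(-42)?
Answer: -16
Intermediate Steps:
n = 127/84 (n = 3/2 - 1/2/(-42) = 3/2 - 1/2*(-1/42) = 3/2 + 1/84 = 127/84 ≈ 1.5119)
111 - 84*n = 111 - 84*127/84 = 111 - 127 = -16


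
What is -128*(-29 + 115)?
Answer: -11008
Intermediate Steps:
-128*(-29 + 115) = -128*86 = -1*11008 = -11008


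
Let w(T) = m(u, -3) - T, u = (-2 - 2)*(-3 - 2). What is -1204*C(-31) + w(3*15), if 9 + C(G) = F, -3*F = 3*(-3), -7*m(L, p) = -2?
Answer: 50255/7 ≈ 7179.3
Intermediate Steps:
u = 20 (u = -4*(-5) = 20)
m(L, p) = 2/7 (m(L, p) = -1/7*(-2) = 2/7)
w(T) = 2/7 - T
F = 3 (F = -(-3) = -1/3*(-9) = 3)
C(G) = -6 (C(G) = -9 + 3 = -6)
-1204*C(-31) + w(3*15) = -1204*(-6) + (2/7 - 3*15) = 7224 + (2/7 - 1*45) = 7224 + (2/7 - 45) = 7224 - 313/7 = 50255/7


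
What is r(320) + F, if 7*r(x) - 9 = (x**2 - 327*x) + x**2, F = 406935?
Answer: 2948714/7 ≈ 4.2125e+5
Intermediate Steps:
r(x) = 9/7 - 327*x/7 + 2*x**2/7 (r(x) = 9/7 + ((x**2 - 327*x) + x**2)/7 = 9/7 + (-327*x + 2*x**2)/7 = 9/7 + (-327*x/7 + 2*x**2/7) = 9/7 - 327*x/7 + 2*x**2/7)
r(320) + F = (9/7 - 327/7*320 + (2/7)*320**2) + 406935 = (9/7 - 104640/7 + (2/7)*102400) + 406935 = (9/7 - 104640/7 + 204800/7) + 406935 = 100169/7 + 406935 = 2948714/7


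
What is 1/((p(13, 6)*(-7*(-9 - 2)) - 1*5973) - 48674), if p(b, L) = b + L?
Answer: -1/53184 ≈ -1.8803e-5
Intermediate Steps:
p(b, L) = L + b
1/((p(13, 6)*(-7*(-9 - 2)) - 1*5973) - 48674) = 1/(((6 + 13)*(-7*(-9 - 2)) - 1*5973) - 48674) = 1/((19*(-7*(-11)) - 5973) - 48674) = 1/((19*77 - 5973) - 48674) = 1/((1463 - 5973) - 48674) = 1/(-4510 - 48674) = 1/(-53184) = -1/53184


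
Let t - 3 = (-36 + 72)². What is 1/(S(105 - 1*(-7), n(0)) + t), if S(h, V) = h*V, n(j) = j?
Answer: 1/1299 ≈ 0.00076982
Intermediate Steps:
S(h, V) = V*h
t = 1299 (t = 3 + (-36 + 72)² = 3 + 36² = 3 + 1296 = 1299)
1/(S(105 - 1*(-7), n(0)) + t) = 1/(0*(105 - 1*(-7)) + 1299) = 1/(0*(105 + 7) + 1299) = 1/(0*112 + 1299) = 1/(0 + 1299) = 1/1299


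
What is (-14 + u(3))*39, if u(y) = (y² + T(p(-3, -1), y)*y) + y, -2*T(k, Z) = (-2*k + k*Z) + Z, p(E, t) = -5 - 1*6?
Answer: 390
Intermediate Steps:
p(E, t) = -11 (p(E, t) = -5 - 6 = -11)
T(k, Z) = k - Z/2 - Z*k/2 (T(k, Z) = -((-2*k + k*Z) + Z)/2 = -((-2*k + Z*k) + Z)/2 = -(Z - 2*k + Z*k)/2 = k - Z/2 - Z*k/2)
u(y) = y + y² + y*(-11 + 5*y) (u(y) = (y² + (-11 - y/2 - ½*y*(-11))*y) + y = (y² + (-11 - y/2 + 11*y/2)*y) + y = (y² + (-11 + 5*y)*y) + y = (y² + y*(-11 + 5*y)) + y = y + y² + y*(-11 + 5*y))
(-14 + u(3))*39 = (-14 + 2*3*(-5 + 3*3))*39 = (-14 + 2*3*(-5 + 9))*39 = (-14 + 2*3*4)*39 = (-14 + 24)*39 = 10*39 = 390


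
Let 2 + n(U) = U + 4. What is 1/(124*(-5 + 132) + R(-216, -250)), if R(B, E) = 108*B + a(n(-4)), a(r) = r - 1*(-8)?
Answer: -1/7574 ≈ -0.00013203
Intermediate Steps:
n(U) = 2 + U (n(U) = -2 + (U + 4) = -2 + (4 + U) = 2 + U)
a(r) = 8 + r (a(r) = r + 8 = 8 + r)
R(B, E) = 6 + 108*B (R(B, E) = 108*B + (8 + (2 - 4)) = 108*B + (8 - 2) = 108*B + 6 = 6 + 108*B)
1/(124*(-5 + 132) + R(-216, -250)) = 1/(124*(-5 + 132) + (6 + 108*(-216))) = 1/(124*127 + (6 - 23328)) = 1/(15748 - 23322) = 1/(-7574) = -1/7574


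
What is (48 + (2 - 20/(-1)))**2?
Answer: 4900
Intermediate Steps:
(48 + (2 - 20/(-1)))**2 = (48 + (2 - 20*(-1)))**2 = (48 + (2 - 4*(-5)))**2 = (48 + (2 + 20))**2 = (48 + 22)**2 = 70**2 = 4900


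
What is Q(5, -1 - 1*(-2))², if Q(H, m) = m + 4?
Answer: 25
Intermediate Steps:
Q(H, m) = 4 + m
Q(5, -1 - 1*(-2))² = (4 + (-1 - 1*(-2)))² = (4 + (-1 + 2))² = (4 + 1)² = 5² = 25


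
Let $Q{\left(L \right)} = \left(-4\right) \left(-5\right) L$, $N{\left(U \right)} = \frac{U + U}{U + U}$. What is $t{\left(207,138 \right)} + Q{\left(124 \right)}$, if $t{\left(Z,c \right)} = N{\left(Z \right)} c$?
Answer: $2618$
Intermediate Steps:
$N{\left(U \right)} = 1$ ($N{\left(U \right)} = \frac{2 U}{2 U} = 2 U \frac{1}{2 U} = 1$)
$t{\left(Z,c \right)} = c$ ($t{\left(Z,c \right)} = 1 c = c$)
$Q{\left(L \right)} = 20 L$
$t{\left(207,138 \right)} + Q{\left(124 \right)} = 138 + 20 \cdot 124 = 138 + 2480 = 2618$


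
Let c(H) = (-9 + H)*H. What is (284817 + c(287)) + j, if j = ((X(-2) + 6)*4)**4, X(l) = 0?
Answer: 696379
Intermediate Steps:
c(H) = H*(-9 + H)
j = 331776 (j = ((0 + 6)*4)**4 = (6*4)**4 = 24**4 = 331776)
(284817 + c(287)) + j = (284817 + 287*(-9 + 287)) + 331776 = (284817 + 287*278) + 331776 = (284817 + 79786) + 331776 = 364603 + 331776 = 696379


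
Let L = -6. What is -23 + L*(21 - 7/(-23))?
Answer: -3469/23 ≈ -150.83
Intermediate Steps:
-23 + L*(21 - 7/(-23)) = -23 - 6*(21 - 7/(-23)) = -23 - 6*(21 - 7*(-1)/23) = -23 - 6*(21 - 1*(-7/23)) = -23 - 6*(21 + 7/23) = -23 - 6*490/23 = -23 - 2940/23 = -3469/23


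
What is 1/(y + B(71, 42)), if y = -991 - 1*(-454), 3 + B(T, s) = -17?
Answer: -1/557 ≈ -0.0017953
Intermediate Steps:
B(T, s) = -20 (B(T, s) = -3 - 17 = -20)
y = -537 (y = -991 + 454 = -537)
1/(y + B(71, 42)) = 1/(-537 - 20) = 1/(-557) = -1/557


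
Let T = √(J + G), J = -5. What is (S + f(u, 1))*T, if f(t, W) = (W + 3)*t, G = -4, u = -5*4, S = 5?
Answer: -225*I ≈ -225.0*I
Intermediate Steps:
u = -20
f(t, W) = t*(3 + W) (f(t, W) = (3 + W)*t = t*(3 + W))
T = 3*I (T = √(-5 - 4) = √(-9) = 3*I ≈ 3.0*I)
(S + f(u, 1))*T = (5 - 20*(3 + 1))*(3*I) = (5 - 20*4)*(3*I) = (5 - 80)*(3*I) = -225*I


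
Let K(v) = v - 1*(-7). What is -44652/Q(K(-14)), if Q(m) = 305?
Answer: -732/5 ≈ -146.40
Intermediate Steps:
K(v) = 7 + v (K(v) = v + 7 = 7 + v)
-44652/Q(K(-14)) = -44652/305 = -44652*1/305 = -732/5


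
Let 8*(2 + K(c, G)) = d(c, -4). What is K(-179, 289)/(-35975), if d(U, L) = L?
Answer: 1/14390 ≈ 6.9493e-5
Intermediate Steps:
K(c, G) = -5/2 (K(c, G) = -2 + (1/8)*(-4) = -2 - 1/2 = -5/2)
K(-179, 289)/(-35975) = -5/2/(-35975) = -5/2*(-1/35975) = 1/14390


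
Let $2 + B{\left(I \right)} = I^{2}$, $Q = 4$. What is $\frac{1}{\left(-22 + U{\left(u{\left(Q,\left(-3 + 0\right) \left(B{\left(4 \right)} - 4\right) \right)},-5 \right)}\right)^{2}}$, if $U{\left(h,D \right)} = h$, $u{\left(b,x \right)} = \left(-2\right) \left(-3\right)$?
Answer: $\frac{1}{256} \approx 0.0039063$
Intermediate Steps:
$B{\left(I \right)} = -2 + I^{2}$
$u{\left(b,x \right)} = 6$
$\frac{1}{\left(-22 + U{\left(u{\left(Q,\left(-3 + 0\right) \left(B{\left(4 \right)} - 4\right) \right)},-5 \right)}\right)^{2}} = \frac{1}{\left(-22 + 6\right)^{2}} = \frac{1}{\left(-16\right)^{2}} = \frac{1}{256}$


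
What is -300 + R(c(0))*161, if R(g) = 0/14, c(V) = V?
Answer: -300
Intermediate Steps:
R(g) = 0 (R(g) = 0*(1/14) = 0)
-300 + R(c(0))*161 = -300 + 0*161 = -300 + 0 = -300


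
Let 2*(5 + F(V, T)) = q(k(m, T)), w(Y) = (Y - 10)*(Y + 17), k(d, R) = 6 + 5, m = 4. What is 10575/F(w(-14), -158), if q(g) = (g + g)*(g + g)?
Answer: 3525/79 ≈ 44.620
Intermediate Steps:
k(d, R) = 11
w(Y) = (-10 + Y)*(17 + Y)
q(g) = 4*g² (q(g) = (2*g)*(2*g) = 4*g²)
F(V, T) = 237 (F(V, T) = -5 + (4*11²)/2 = -5 + (4*121)/2 = -5 + (½)*484 = -5 + 242 = 237)
10575/F(w(-14), -158) = 10575/237 = 10575*(1/237) = 3525/79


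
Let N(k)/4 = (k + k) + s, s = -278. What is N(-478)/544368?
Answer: -617/68046 ≈ -0.0090674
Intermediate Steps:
N(k) = -1112 + 8*k (N(k) = 4*((k + k) - 278) = 4*(2*k - 278) = 4*(-278 + 2*k) = -1112 + 8*k)
N(-478)/544368 = (-1112 + 8*(-478))/544368 = (-1112 - 3824)*(1/544368) = -4936*1/544368 = -617/68046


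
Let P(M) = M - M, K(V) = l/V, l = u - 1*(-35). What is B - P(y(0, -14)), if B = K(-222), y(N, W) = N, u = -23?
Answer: -2/37 ≈ -0.054054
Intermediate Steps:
l = 12 (l = -23 - 1*(-35) = -23 + 35 = 12)
K(V) = 12/V
P(M) = 0
B = -2/37 (B = 12/(-222) = 12*(-1/222) = -2/37 ≈ -0.054054)
B - P(y(0, -14)) = -2/37 - 1*0 = -2/37 + 0 = -2/37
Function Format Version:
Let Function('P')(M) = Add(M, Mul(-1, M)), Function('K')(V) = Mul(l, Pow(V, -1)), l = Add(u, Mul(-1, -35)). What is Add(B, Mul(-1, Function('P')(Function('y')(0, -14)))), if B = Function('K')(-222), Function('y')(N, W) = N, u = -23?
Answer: Rational(-2, 37) ≈ -0.054054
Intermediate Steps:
l = 12 (l = Add(-23, Mul(-1, -35)) = Add(-23, 35) = 12)
Function('K')(V) = Mul(12, Pow(V, -1))
Function('P')(M) = 0
B = Rational(-2, 37) (B = Mul(12, Pow(-222, -1)) = Mul(12, Rational(-1, 222)) = Rational(-2, 37) ≈ -0.054054)
Add(B, Mul(-1, Function('P')(Function('y')(0, -14)))) = Add(Rational(-2, 37), Mul(-1, 0)) = Add(Rational(-2, 37), 0) = Rational(-2, 37)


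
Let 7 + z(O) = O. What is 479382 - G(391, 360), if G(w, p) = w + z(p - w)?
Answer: 479029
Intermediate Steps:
z(O) = -7 + O
G(w, p) = -7 + p (G(w, p) = w + (-7 + (p - w)) = w + (-7 + p - w) = -7 + p)
479382 - G(391, 360) = 479382 - (-7 + 360) = 479382 - 1*353 = 479382 - 353 = 479029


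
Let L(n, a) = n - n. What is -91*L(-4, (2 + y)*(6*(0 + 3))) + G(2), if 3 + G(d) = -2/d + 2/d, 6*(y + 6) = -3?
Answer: -3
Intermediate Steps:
y = -13/2 (y = -6 + (⅙)*(-3) = -6 - ½ = -13/2 ≈ -6.5000)
L(n, a) = 0
G(d) = -3 (G(d) = -3 + (-2/d + 2/d) = -3 + 0 = -3)
-91*L(-4, (2 + y)*(6*(0 + 3))) + G(2) = -91*0 - 3 = 0 - 3 = -3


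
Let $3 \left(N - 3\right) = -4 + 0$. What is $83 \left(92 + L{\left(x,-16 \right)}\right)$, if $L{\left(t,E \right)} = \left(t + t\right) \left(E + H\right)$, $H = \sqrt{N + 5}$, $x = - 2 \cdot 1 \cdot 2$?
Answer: $18260 - \frac{1328 \sqrt{15}}{3} \approx 16546.0$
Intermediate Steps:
$N = \frac{5}{3}$ ($N = 3 + \frac{-4 + 0}{3} = 3 + \frac{1}{3} \left(-4\right) = 3 - \frac{4}{3} = \frac{5}{3} \approx 1.6667$)
$x = -4$ ($x = \left(-2\right) 2 = -4$)
$H = \frac{2 \sqrt{15}}{3}$ ($H = \sqrt{\frac{5}{3} + 5} = \sqrt{\frac{20}{3}} = \frac{2 \sqrt{15}}{3} \approx 2.582$)
$L{\left(t,E \right)} = 2 t \left(E + \frac{2 \sqrt{15}}{3}\right)$ ($L{\left(t,E \right)} = \left(t + t\right) \left(E + \frac{2 \sqrt{15}}{3}\right) = 2 t \left(E + \frac{2 \sqrt{15}}{3}\right)$)
$83 \left(92 + L{\left(x,-16 \right)}\right) = 83 \left(92 + \frac{2}{3} \left(-4\right) \left(2 \sqrt{15} + 3 \left(-16\right)\right)\right) = 83 \left(92 + \frac{2}{3} \left(-4\right) \left(2 \sqrt{15} - 48\right)\right) = 83 \left(92 + \frac{2}{3} \left(-4\right) \left(-48 + 2 \sqrt{15}\right)\right) = 83 \left(92 + \left(128 - \frac{16 \sqrt{15}}{3}\right)\right) = 83 \left(220 - \frac{16 \sqrt{15}}{3}\right) = 18260 - \frac{1328 \sqrt{15}}{3}$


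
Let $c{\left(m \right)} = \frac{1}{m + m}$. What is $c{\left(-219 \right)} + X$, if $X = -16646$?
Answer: $- \frac{7290949}{438} \approx -16646.0$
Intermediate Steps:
$c{\left(m \right)} = \frac{1}{2 m}$
$c{\left(-219 \right)} + X = \frac{1}{2 \left(-219\right)} - 16646 = \frac{1}{2} \left(- \frac{1}{219}\right) - 16646 = - \frac{1}{438} - 16646 = - \frac{7290949}{438}$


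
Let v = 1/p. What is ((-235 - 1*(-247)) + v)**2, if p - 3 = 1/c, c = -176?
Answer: 42250000/277729 ≈ 152.13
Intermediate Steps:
p = 527/176 (p = 3 + 1/(-176) = 3 - 1/176 = 527/176 ≈ 2.9943)
v = 176/527 (v = 1/(527/176) = 176/527 ≈ 0.33397)
((-235 - 1*(-247)) + v)**2 = ((-235 - 1*(-247)) + 176/527)**2 = ((-235 + 247) + 176/527)**2 = (12 + 176/527)**2 = (6500/527)**2 = 42250000/277729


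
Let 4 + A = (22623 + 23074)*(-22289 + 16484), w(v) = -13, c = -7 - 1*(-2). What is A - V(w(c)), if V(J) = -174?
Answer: -265270915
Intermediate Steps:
c = -5 (c = -7 + 2 = -5)
A = -265271089 (A = -4 + (22623 + 23074)*(-22289 + 16484) = -4 + 45697*(-5805) = -4 - 265271085 = -265271089)
A - V(w(c)) = -265271089 - 1*(-174) = -265271089 + 174 = -265270915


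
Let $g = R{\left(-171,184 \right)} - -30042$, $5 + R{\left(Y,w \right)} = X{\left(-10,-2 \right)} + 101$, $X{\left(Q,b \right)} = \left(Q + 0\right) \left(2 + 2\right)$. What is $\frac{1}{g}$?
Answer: $\frac{1}{30098} \approx 3.3225 \cdot 10^{-5}$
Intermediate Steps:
$X{\left(Q,b \right)} = 4 Q$ ($X{\left(Q,b \right)} = Q 4 = 4 Q$)
$R{\left(Y,w \right)} = 56$ ($R{\left(Y,w \right)} = -5 + \left(4 \left(-10\right) + 101\right) = -5 + \left(-40 + 101\right) = -5 + 61 = 56$)
$g = 30098$ ($g = 56 - -30042 = 56 + 30042 = 30098$)
$\frac{1}{g} = \frac{1}{30098}$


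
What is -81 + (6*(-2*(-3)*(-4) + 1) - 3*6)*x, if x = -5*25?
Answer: 19419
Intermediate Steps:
x = -125
-81 + (6*(-2*(-3)*(-4) + 1) - 3*6)*x = -81 + (6*(-2*(-3)*(-4) + 1) - 3*6)*(-125) = -81 + (6*(6*(-4) + 1) - 18)*(-125) = -81 + (6*(-24 + 1) - 18)*(-125) = -81 + (6*(-23) - 18)*(-125) = -81 + (-138 - 18)*(-125) = -81 - 156*(-125) = -81 + 19500 = 19419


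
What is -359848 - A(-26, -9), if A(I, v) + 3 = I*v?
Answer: -360079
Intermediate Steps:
A(I, v) = -3 + I*v
-359848 - A(-26, -9) = -359848 - (-3 - 26*(-9)) = -359848 - (-3 + 234) = -359848 - 1*231 = -359848 - 231 = -360079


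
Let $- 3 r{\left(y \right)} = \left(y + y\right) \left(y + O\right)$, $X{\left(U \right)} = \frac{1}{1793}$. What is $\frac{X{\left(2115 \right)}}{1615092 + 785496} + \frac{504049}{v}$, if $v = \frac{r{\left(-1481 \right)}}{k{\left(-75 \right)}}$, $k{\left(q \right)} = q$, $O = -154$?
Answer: $\frac{16271663007130799}{694831464811836} \approx 23.418$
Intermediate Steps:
$X{\left(U \right)} = \frac{1}{1793}$
$r{\left(y \right)} = - \frac{2 y \left(-154 + y\right)}{3}$ ($r{\left(y \right)} = - \frac{\left(y + y\right) \left(y - 154\right)}{3} = - \frac{2 y \left(-154 + y\right)}{3}$)
$v = \frac{322858}{15}$ ($v = \frac{\frac{2}{3} \left(-1481\right) \left(154 - -1481\right)}{-75} = \frac{2}{3} \left(-1481\right) \left(154 + 1481\right) \left(- \frac{1}{75}\right) = \frac{2}{3} \left(-1481\right) 1635 \left(- \frac{1}{75}\right) = \left(-1614290\right) \left(- \frac{1}{75}\right) = \frac{322858}{15} \approx 21524.0$)
$\frac{X{\left(2115 \right)}}{1615092 + 785496} + \frac{504049}{v} = \frac{1}{1793 \left(1615092 + 785496\right)} + \frac{504049}{\frac{322858}{15}} = \frac{1}{1793 \cdot 2400588} + 504049 \cdot \frac{15}{322858} = \frac{1}{1793} \cdot \frac{1}{2400588} + \frac{7560735}{322858} = \frac{1}{4304254284} + \frac{7560735}{322858} = \frac{16271663007130799}{694831464811836}$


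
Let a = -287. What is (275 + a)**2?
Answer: 144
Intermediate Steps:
(275 + a)**2 = (275 - 287)**2 = (-12)**2 = 144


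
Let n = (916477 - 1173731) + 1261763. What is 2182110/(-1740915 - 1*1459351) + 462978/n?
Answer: -355148190921/1607347999697 ≈ -0.22095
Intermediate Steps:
n = 1004509 (n = -257254 + 1261763 = 1004509)
2182110/(-1740915 - 1*1459351) + 462978/n = 2182110/(-1740915 - 1*1459351) + 462978/1004509 = 2182110/(-1740915 - 1459351) + 462978*(1/1004509) = 2182110/(-3200266) + 462978/1004509 = 2182110*(-1/3200266) + 462978/1004509 = -1091055/1600133 + 462978/1004509 = -355148190921/1607347999697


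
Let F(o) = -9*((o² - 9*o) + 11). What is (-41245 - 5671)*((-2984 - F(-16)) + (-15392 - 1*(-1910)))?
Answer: 598976572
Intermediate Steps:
F(o) = -99 - 9*o² + 81*o (F(o) = -9*(11 + o² - 9*o) = -99 - 9*o² + 81*o)
(-41245 - 5671)*((-2984 - F(-16)) + (-15392 - 1*(-1910))) = (-41245 - 5671)*((-2984 - (-99 - 9*(-16)² + 81*(-16))) + (-15392 - 1*(-1910))) = -46916*((-2984 - (-99 - 9*256 - 1296)) + (-15392 + 1910)) = -46916*((-2984 - (-99 - 2304 - 1296)) - 13482) = -46916*((-2984 - 1*(-3699)) - 13482) = -46916*((-2984 + 3699) - 13482) = -46916*(715 - 13482) = -46916*(-12767) = 598976572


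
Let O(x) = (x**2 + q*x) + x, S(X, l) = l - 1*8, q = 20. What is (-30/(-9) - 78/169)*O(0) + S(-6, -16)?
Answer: -24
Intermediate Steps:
S(X, l) = -8 + l (S(X, l) = l - 8 = -8 + l)
O(x) = x**2 + 21*x (O(x) = (x**2 + 20*x) + x = x**2 + 21*x)
(-30/(-9) - 78/169)*O(0) + S(-6, -16) = (-30/(-9) - 78/169)*(0*(21 + 0)) + (-8 - 16) = (-30*(-1/9) - 78*1/169)*(0*21) - 24 = (10/3 - 6/13)*0 - 24 = (112/39)*0 - 24 = 0 - 24 = -24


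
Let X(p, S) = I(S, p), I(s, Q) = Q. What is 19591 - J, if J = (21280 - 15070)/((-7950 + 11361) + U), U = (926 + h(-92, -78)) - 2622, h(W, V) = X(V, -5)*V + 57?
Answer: 76950343/3928 ≈ 19590.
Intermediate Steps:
X(p, S) = p
h(W, V) = 57 + V**2 (h(W, V) = V*V + 57 = V**2 + 57 = 57 + V**2)
U = 4445 (U = (926 + (57 + (-78)**2)) - 2622 = (926 + (57 + 6084)) - 2622 = (926 + 6141) - 2622 = 7067 - 2622 = 4445)
J = 3105/3928 (J = (21280 - 15070)/((-7950 + 11361) + 4445) = 6210/(3411 + 4445) = 6210/7856 = 6210*(1/7856) = 3105/3928 ≈ 0.79048)
19591 - J = 19591 - 1*3105/3928 = 19591 - 3105/3928 = 76950343/3928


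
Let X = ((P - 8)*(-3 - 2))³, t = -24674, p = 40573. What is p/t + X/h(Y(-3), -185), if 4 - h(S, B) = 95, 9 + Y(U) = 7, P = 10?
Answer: 124153/13286 ≈ 9.3447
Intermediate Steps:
Y(U) = -2 (Y(U) = -9 + 7 = -2)
h(S, B) = -91 (h(S, B) = 4 - 1*95 = 4 - 95 = -91)
X = -1000 (X = ((10 - 8)*(-3 - 2))³ = (2*(-5))³ = (-10)³ = -1000)
p/t + X/h(Y(-3), -185) = 40573/(-24674) - 1000/(-91) = 40573*(-1/24674) - 1000*(-1/91) = -3121/1898 + 1000/91 = 124153/13286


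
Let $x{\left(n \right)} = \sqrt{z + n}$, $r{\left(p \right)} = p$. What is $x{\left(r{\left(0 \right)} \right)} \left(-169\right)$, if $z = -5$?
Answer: $- 169 i \sqrt{5} \approx - 377.9 i$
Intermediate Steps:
$x{\left(n \right)} = \sqrt{-5 + n}$
$x{\left(r{\left(0 \right)} \right)} \left(-169\right) = \sqrt{-5 + 0} \left(-169\right) = \sqrt{-5} \left(-169\right) = i \sqrt{5} \left(-169\right) = - 169 i \sqrt{5}$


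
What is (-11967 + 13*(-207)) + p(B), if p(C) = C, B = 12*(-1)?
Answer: -14670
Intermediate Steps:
B = -12
(-11967 + 13*(-207)) + p(B) = (-11967 + 13*(-207)) - 12 = (-11967 - 2691) - 12 = -14658 - 12 = -14670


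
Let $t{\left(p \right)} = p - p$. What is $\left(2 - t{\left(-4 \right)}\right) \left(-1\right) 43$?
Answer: $-86$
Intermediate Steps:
$t{\left(p \right)} = 0$
$\left(2 - t{\left(-4 \right)}\right) \left(-1\right) 43 = \left(2 - 0\right) \left(-1\right) 43 = \left(2 + 0\right) \left(-1\right) 43 = 2 \left(-1\right) 43 = \left(-2\right) 43 = -86$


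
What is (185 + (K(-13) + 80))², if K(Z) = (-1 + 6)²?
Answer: 84100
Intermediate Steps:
K(Z) = 25 (K(Z) = 5² = 25)
(185 + (K(-13) + 80))² = (185 + (25 + 80))² = (185 + 105)² = 290² = 84100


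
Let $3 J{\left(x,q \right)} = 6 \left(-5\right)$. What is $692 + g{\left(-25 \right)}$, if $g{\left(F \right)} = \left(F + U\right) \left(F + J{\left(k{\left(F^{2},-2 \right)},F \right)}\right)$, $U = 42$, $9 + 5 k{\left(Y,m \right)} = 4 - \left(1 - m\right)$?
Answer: $97$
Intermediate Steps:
$k{\left(Y,m \right)} = - \frac{6}{5} + \frac{m}{5}$ ($k{\left(Y,m \right)} = - \frac{9}{5} + \frac{4 - \left(1 - m\right)}{5} = - \frac{9}{5} + \frac{4 + \left(-1 + m\right)}{5} = - \frac{9}{5} + \frac{3 + m}{5} = - \frac{9}{5} + \left(\frac{3}{5} + \frac{m}{5}\right) = - \frac{6}{5} + \frac{m}{5}$)
$J{\left(x,q \right)} = -10$ ($J{\left(x,q \right)} = \frac{6 \left(-5\right)}{3} = \frac{1}{3} \left(-30\right) = -10$)
$g{\left(F \right)} = \left(-10 + F\right) \left(42 + F\right)$ ($g{\left(F \right)} = \left(F + 42\right) \left(F - 10\right) = \left(42 + F\right) \left(-10 + F\right) = \left(-10 + F\right) \left(42 + F\right)$)
$692 + g{\left(-25 \right)} = 692 + \left(-420 + \left(-25\right)^{2} + 32 \left(-25\right)\right) = 692 - 595 = 97$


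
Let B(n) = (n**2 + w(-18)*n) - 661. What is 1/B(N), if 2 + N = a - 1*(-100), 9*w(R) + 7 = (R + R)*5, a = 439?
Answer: 3/829651 ≈ 3.6160e-6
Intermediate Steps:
w(R) = -7/9 + 10*R/9 (w(R) = -7/9 + ((R + R)*5)/9 = -7/9 + ((2*R)*5)/9 = -7/9 + (10*R)/9 = -7/9 + 10*R/9)
N = 537 (N = -2 + (439 - 1*(-100)) = -2 + (439 + 100) = -2 + 539 = 537)
B(n) = -661 + n**2 - 187*n/9 (B(n) = (n**2 + (-7/9 + (10/9)*(-18))*n) - 661 = (n**2 + (-7/9 - 20)*n) - 661 = (n**2 - 187*n/9) - 661 = -661 + n**2 - 187*n/9)
1/B(N) = 1/(-661 + 537**2 - 187/9*537) = 1/(-661 + 288369 - 33473/3) = 1/(829651/3) = 3/829651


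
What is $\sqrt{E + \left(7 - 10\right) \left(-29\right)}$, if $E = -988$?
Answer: $i \sqrt{901} \approx 30.017 i$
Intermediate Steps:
$\sqrt{E + \left(7 - 10\right) \left(-29\right)} = \sqrt{-988 + \left(7 - 10\right) \left(-29\right)} = \sqrt{-988 - -87} = \sqrt{-988 + 87} = \sqrt{-901} = i \sqrt{901}$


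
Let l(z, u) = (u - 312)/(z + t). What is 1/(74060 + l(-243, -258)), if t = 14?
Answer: 229/16960310 ≈ 1.3502e-5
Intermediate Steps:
l(z, u) = (-312 + u)/(14 + z) (l(z, u) = (u - 312)/(z + 14) = (-312 + u)/(14 + z))
1/(74060 + l(-243, -258)) = 1/(74060 + (-312 - 258)/(14 - 243)) = 1/(74060 - 570/(-229)) = 1/(74060 - 1/229*(-570)) = 1/(74060 + 570/229) = 1/(16960310/229) = 229/16960310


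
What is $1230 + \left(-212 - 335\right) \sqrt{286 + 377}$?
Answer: $1230 - 547 \sqrt{663} \approx -12855.0$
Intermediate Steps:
$1230 + \left(-212 - 335\right) \sqrt{286 + 377} = 1230 + \left(-212 - 335\right) \sqrt{663} = 1230 - 547 \sqrt{663}$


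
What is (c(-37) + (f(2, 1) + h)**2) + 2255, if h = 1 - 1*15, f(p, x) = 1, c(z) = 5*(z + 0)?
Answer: 2239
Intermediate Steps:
c(z) = 5*z
h = -14 (h = 1 - 15 = -14)
(c(-37) + (f(2, 1) + h)**2) + 2255 = (5*(-37) + (1 - 14)**2) + 2255 = (-185 + (-13)**2) + 2255 = (-185 + 169) + 2255 = -16 + 2255 = 2239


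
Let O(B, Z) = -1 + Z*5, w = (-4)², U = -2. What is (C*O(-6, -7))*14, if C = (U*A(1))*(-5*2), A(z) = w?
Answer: -161280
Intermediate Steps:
w = 16
A(z) = 16
C = 320 (C = (-2*16)*(-5*2) = -32*(-10) = 320)
O(B, Z) = -1 + 5*Z
(C*O(-6, -7))*14 = (320*(-1 + 5*(-7)))*14 = (320*(-1 - 35))*14 = (320*(-36))*14 = -11520*14 = -161280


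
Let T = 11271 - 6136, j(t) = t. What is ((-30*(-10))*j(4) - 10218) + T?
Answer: -3883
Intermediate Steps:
T = 5135
((-30*(-10))*j(4) - 10218) + T = (-30*(-10)*4 - 10218) + 5135 = (300*4 - 10218) + 5135 = (1200 - 10218) + 5135 = -9018 + 5135 = -3883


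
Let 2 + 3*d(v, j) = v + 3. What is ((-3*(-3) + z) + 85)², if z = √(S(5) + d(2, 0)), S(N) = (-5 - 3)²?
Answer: (94 + √65)² ≈ 10417.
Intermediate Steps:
d(v, j) = ⅓ + v/3 (d(v, j) = -⅔ + (v + 3)/3 = -⅔ + (3 + v)/3 = -⅔ + (1 + v/3) = ⅓ + v/3)
S(N) = 64 (S(N) = (-8)² = 64)
z = √65 (z = √(64 + (⅓ + (⅓)*2)) = √(64 + (⅓ + ⅔)) = √(64 + 1) = √65 ≈ 8.0623)
((-3*(-3) + z) + 85)² = ((-3*(-3) + √65) + 85)² = ((9 + √65) + 85)² = (94 + √65)²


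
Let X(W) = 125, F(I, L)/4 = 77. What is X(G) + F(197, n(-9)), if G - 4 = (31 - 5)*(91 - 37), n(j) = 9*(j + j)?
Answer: 433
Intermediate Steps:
n(j) = 18*j (n(j) = 9*(2*j) = 18*j)
F(I, L) = 308 (F(I, L) = 4*77 = 308)
G = 1408 (G = 4 + (31 - 5)*(91 - 37) = 4 + 26*54 = 4 + 1404 = 1408)
X(G) + F(197, n(-9)) = 125 + 308 = 433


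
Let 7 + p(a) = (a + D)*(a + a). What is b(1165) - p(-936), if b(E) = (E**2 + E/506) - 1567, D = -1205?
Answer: -1342056057/506 ≈ -2.6523e+6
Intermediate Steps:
p(a) = -7 + 2*a*(-1205 + a) (p(a) = -7 + (a - 1205)*(a + a) = -7 + (-1205 + a)*(2*a) = -7 + 2*a*(-1205 + a))
b(E) = -1567 + E**2 + E/506 (b(E) = (E**2 + E/506) - 1567 = -1567 + E**2 + E/506)
b(1165) - p(-936) = (-1567 + 1165**2 + (1/506)*1165) - (-7 - 2410*(-936) + 2*(-936)**2) = (-1567 + 1357225 + 1165/506) - (-7 + 2255760 + 2*876096) = 685964113/506 - (-7 + 2255760 + 1752192) = 685964113/506 - 1*4007945 = 685964113/506 - 4007945 = -1342056057/506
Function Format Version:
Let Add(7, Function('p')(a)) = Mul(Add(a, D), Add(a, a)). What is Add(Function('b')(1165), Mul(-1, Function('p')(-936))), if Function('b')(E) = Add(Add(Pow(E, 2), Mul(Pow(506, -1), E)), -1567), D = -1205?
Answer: Rational(-1342056057, 506) ≈ -2.6523e+6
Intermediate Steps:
Function('p')(a) = Add(-7, Mul(2, a, Add(-1205, a))) (Function('p')(a) = Add(-7, Mul(Add(a, -1205), Add(a, a))) = Add(-7, Mul(Add(-1205, a), Mul(2, a))) = Add(-7, Mul(2, a, Add(-1205, a))))
Function('b')(E) = Add(-1567, Pow(E, 2), Mul(Rational(1, 506), E)) (Function('b')(E) = Add(Add(Pow(E, 2), Mul(Rational(1, 506), E)), -1567) = Add(-1567, Pow(E, 2), Mul(Rational(1, 506), E)))
Add(Function('b')(1165), Mul(-1, Function('p')(-936))) = Add(Add(-1567, Pow(1165, 2), Mul(Rational(1, 506), 1165)), Mul(-1, Add(-7, Mul(-2410, -936), Mul(2, Pow(-936, 2))))) = Add(Add(-1567, 1357225, Rational(1165, 506)), Mul(-1, Add(-7, 2255760, Mul(2, 876096)))) = Add(Rational(685964113, 506), Mul(-1, Add(-7, 2255760, 1752192))) = Add(Rational(685964113, 506), Mul(-1, 4007945)) = Add(Rational(685964113, 506), -4007945) = Rational(-1342056057, 506)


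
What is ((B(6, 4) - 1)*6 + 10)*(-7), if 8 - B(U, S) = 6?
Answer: -112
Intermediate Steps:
B(U, S) = 2 (B(U, S) = 8 - 1*6 = 8 - 6 = 2)
((B(6, 4) - 1)*6 + 10)*(-7) = ((2 - 1)*6 + 10)*(-7) = (1*6 + 10)*(-7) = (6 + 10)*(-7) = 16*(-7) = -112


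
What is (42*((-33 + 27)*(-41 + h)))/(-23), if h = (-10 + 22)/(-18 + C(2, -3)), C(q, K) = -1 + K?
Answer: -115164/253 ≈ -455.19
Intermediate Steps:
h = -6/11 (h = (-10 + 22)/(-18 + (-1 - 3)) = 12/(-18 - 4) = 12/(-22) = 12*(-1/22) = -6/11 ≈ -0.54545)
(42*((-33 + 27)*(-41 + h)))/(-23) = (42*((-33 + 27)*(-41 - 6/11)))/(-23) = (42*(-6*(-457/11)))*(-1/23) = (42*(2742/11))*(-1/23) = (115164/11)*(-1/23) = -115164/253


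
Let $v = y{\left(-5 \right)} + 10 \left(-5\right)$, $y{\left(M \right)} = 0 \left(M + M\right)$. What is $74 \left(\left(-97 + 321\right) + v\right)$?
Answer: $12876$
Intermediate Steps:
$y{\left(M \right)} = 0$ ($y{\left(M \right)} = 0 \cdot 2 M = 0$)
$v = -50$ ($v = 0 + 10 \left(-5\right) = 0 - 50 = -50$)
$74 \left(\left(-97 + 321\right) + v\right) = 74 \left(\left(-97 + 321\right) - 50\right) = 74 \left(224 - 50\right) = 74 \cdot 174 = 12876$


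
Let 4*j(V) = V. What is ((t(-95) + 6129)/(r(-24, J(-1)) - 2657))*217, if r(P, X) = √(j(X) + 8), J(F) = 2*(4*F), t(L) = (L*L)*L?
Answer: 490802054974/7059643 + 184720382*√6/7059643 ≈ 69586.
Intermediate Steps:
j(V) = V/4
t(L) = L³ (t(L) = L²*L = L³)
J(F) = 8*F
r(P, X) = √(8 + X/4) (r(P, X) = √(X/4 + 8) = √(8 + X/4))
((t(-95) + 6129)/(r(-24, J(-1)) - 2657))*217 = (((-95)³ + 6129)/(√(32 + 8*(-1))/2 - 2657))*217 = ((-857375 + 6129)/(√(32 - 8)/2 - 2657))*217 = -851246/(√24/2 - 2657)*217 = -851246/((2*√6)/2 - 2657)*217 = -851246/(√6 - 2657)*217 = -851246/(-2657 + √6)*217 = -184720382/(-2657 + √6)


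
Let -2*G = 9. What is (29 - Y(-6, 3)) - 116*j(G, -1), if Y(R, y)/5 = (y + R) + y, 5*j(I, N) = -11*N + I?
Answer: -609/5 ≈ -121.80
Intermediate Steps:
G = -9/2 (G = -½*9 = -9/2 ≈ -4.5000)
j(I, N) = -11*N/5 + I/5 (j(I, N) = (-11*N + I)/5 = (I - 11*N)/5 = -11*N/5 + I/5)
Y(R, y) = 5*R + 10*y (Y(R, y) = 5*((y + R) + y) = 5*((R + y) + y) = 5*(R + 2*y) = 5*R + 10*y)
(29 - Y(-6, 3)) - 116*j(G, -1) = (29 - (5*(-6) + 10*3)) - 116*(-11/5*(-1) + (⅕)*(-9/2)) = (29 - (-30 + 30)) - 116*(11/5 - 9/10) = (29 - 1*0) - 116*13/10 = (29 + 0) - 754/5 = 29 - 754/5 = -609/5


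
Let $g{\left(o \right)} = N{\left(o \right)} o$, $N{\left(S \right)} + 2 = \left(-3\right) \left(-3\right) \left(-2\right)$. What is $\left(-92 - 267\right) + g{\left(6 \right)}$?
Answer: $-479$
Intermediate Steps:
$N{\left(S \right)} = -20$ ($N{\left(S \right)} = -2 + \left(-3\right) \left(-3\right) \left(-2\right) = -2 + 9 \left(-2\right) = -2 - 18 = -20$)
$g{\left(o \right)} = - 20 o$
$\left(-92 - 267\right) + g{\left(6 \right)} = \left(-92 - 267\right) - 120 = -359 - 120 = -479$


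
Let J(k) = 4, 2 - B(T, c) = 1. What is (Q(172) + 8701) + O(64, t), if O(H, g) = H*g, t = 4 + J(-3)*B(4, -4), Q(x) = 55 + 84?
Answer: 9352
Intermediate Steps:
Q(x) = 139
B(T, c) = 1 (B(T, c) = 2 - 1*1 = 2 - 1 = 1)
t = 8 (t = 4 + 4*1 = 4 + 4 = 8)
(Q(172) + 8701) + O(64, t) = (139 + 8701) + 64*8 = 8840 + 512 = 9352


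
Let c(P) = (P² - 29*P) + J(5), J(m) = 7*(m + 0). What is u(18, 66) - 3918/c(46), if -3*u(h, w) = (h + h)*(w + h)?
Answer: -827454/817 ≈ -1012.8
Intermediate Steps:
J(m) = 7*m
c(P) = 35 + P² - 29*P (c(P) = (P² - 29*P) + 7*5 = (P² - 29*P) + 35 = 35 + P² - 29*P)
u(h, w) = -2*h*(h + w)/3 (u(h, w) = -(h + h)*(w + h)/3 = -2*h*(h + w)/3)
u(18, 66) - 3918/c(46) = -⅔*18*(18 + 66) - 3918/(35 + 46² - 29*46) = -⅔*18*84 - 3918/(35 + 2116 - 1334) = -1008 - 3918/817 = -827454/817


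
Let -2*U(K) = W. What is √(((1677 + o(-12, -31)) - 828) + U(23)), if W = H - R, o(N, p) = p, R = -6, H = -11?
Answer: √3282/2 ≈ 28.644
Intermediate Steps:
W = -5 (W = -11 - 1*(-6) = -11 + 6 = -5)
U(K) = 5/2 (U(K) = -½*(-5) = 5/2)
√(((1677 + o(-12, -31)) - 828) + U(23)) = √(((1677 - 31) - 828) + 5/2) = √((1646 - 828) + 5/2) = √(818 + 5/2) = √(1641/2) = √3282/2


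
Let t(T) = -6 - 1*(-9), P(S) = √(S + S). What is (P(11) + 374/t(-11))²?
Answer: 140074/9 + 748*√22/3 ≈ 16733.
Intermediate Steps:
P(S) = √2*√S (P(S) = √(2*S) = √2*√S)
t(T) = 3 (t(T) = -6 + 9 = 3)
(P(11) + 374/t(-11))² = (√2*√11 + 374/3)² = (√22 + 374*(⅓))² = (√22 + 374/3)² = (374/3 + √22)²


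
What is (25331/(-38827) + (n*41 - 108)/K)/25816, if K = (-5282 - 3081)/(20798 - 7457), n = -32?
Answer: 735335386787/8382718549016 ≈ 0.087720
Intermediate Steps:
K = -8363/13341 ≈ -0.62686
(25331/(-38827) + (n*41 - 108)/K)/25816 = (25331/(-38827) + (-32*41 - 108)/(-8363/13341))/25816 = (25331*(-1/38827) + (-1312 - 108)*(-13341/8363))*(1/25816) = (-25331/38827 - 1420*(-13341/8363))*(1/25816) = (-25331/38827 + 18944220/8363)*(1/25816) = (735335386787/324710201)*(1/25816) = 735335386787/8382718549016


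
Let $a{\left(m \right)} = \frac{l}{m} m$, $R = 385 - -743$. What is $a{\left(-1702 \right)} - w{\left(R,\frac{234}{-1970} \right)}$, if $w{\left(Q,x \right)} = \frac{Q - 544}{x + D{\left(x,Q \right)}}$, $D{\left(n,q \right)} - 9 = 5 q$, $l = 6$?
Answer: $\frac{8202412}{1391037} \approx 5.8966$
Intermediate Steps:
$D{\left(n,q \right)} = 9 + 5 q$
$R = 1128$ ($R = 385 + 743 = 1128$)
$w{\left(Q,x \right)} = \frac{-544 + Q}{9 + x + 5 Q}$ ($w{\left(Q,x \right)} = \frac{Q - 544}{x + \left(9 + 5 Q\right)} = \frac{-544 + Q}{9 + x + 5 Q}$)
$a{\left(m \right)} = 6$ ($a{\left(m \right)} = \frac{6}{m} m = 6$)
$a{\left(-1702 \right)} - w{\left(R,\frac{234}{-1970} \right)} = 6 - \frac{-544 + 1128}{9 + \frac{234}{-1970} + 5 \cdot 1128} = 6 - \frac{1}{9 + 234 \left(- \frac{1}{1970}\right) + 5640} \cdot 584 = 6 - \frac{1}{9 - \frac{117}{985} + 5640} \cdot 584 = 6 - \frac{1}{\frac{5564148}{985}} \cdot 584 = 6 - \frac{985}{5564148} \cdot 584 = 6 - \frac{143810}{1391037} = \frac{8202412}{1391037}$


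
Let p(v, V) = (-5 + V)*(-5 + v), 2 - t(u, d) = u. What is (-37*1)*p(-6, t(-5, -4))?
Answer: 814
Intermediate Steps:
t(u, d) = 2 - u
(-37*1)*p(-6, t(-5, -4)) = (-37*1)*(25 - 5*(2 - 1*(-5)) - 5*(-6) + (2 - 1*(-5))*(-6)) = -37*(25 - 5*(2 + 5) + 30 + (2 + 5)*(-6)) = -37*(25 - 5*7 + 30 + 7*(-6)) = -37*(25 - 35 + 30 - 42) = -37*(-22) = 814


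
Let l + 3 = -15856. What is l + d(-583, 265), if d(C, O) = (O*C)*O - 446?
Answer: -40957480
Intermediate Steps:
l = -15859 (l = -3 - 15856 = -15859)
d(C, O) = -446 + C*O**2 (d(C, O) = (C*O)*O - 446 = C*O**2 - 446 = -446 + C*O**2)
l + d(-583, 265) = -15859 + (-446 - 583*265**2) = -15859 + (-446 - 583*70225) = -15859 + (-446 - 40941175) = -15859 - 40941621 = -40957480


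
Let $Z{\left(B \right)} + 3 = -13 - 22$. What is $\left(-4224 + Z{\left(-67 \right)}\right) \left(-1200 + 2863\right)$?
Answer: $-7087706$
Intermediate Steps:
$Z{\left(B \right)} = -38$ ($Z{\left(B \right)} = -3 - 35 = -38$)
$\left(-4224 + Z{\left(-67 \right)}\right) \left(-1200 + 2863\right) = \left(-4224 - 38\right) \left(-1200 + 2863\right) = \left(-4262\right) 1663 = -7087706$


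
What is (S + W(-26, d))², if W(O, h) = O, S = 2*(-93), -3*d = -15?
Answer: 44944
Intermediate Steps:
d = 5 (d = -⅓*(-15) = 5)
S = -186
(S + W(-26, d))² = (-186 - 26)² = (-212)² = 44944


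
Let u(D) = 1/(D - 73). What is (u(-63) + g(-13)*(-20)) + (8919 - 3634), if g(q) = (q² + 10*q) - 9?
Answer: 637159/136 ≈ 4685.0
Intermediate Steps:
g(q) = -9 + q² + 10*q
u(D) = 1/(-73 + D)
(u(-63) + g(-13)*(-20)) + (8919 - 3634) = (1/(-73 - 63) + (-9 + (-13)² + 10*(-13))*(-20)) + (8919 - 3634) = (1/(-136) + (-9 + 169 - 130)*(-20)) + 5285 = (-1/136 + 30*(-20)) + 5285 = (-1/136 - 600) + 5285 = -81601/136 + 5285 = 637159/136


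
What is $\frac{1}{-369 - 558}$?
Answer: $- \frac{1}{927} \approx -0.0010787$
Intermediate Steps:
$\frac{1}{-369 - 558} = \frac{1}{-927} = - \frac{1}{927}$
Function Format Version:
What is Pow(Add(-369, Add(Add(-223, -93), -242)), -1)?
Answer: Rational(-1, 927) ≈ -0.0010787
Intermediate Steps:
Pow(Add(-369, Add(Add(-223, -93), -242)), -1) = Pow(Add(-369, Add(-316, -242)), -1) = Pow(Add(-369, -558), -1) = Pow(-927, -1) = Rational(-1, 927)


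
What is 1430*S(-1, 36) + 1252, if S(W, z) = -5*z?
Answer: -256148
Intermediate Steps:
1430*S(-1, 36) + 1252 = 1430*(-5*36) + 1252 = 1430*(-180) + 1252 = -257400 + 1252 = -256148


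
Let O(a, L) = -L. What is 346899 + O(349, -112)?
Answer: 347011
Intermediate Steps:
346899 + O(349, -112) = 346899 - 1*(-112) = 346899 + 112 = 347011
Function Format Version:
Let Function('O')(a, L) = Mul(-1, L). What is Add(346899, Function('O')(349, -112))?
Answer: 347011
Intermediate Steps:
Add(346899, Function('O')(349, -112)) = Add(346899, Mul(-1, -112)) = Add(346899, 112) = 347011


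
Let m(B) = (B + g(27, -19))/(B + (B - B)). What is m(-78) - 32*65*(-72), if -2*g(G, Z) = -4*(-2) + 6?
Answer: 11681365/78 ≈ 1.4976e+5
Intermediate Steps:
g(G, Z) = -7 (g(G, Z) = -(-4*(-2) + 6)/2 = -(8 + 6)/2 = -½*14 = -7)
m(B) = (-7 + B)/B (m(B) = (B - 7)/(B + (B - B)) = (-7 + B)/(B + 0) = (-7 + B)/B)
m(-78) - 32*65*(-72) = (-7 - 78)/(-78) - 32*65*(-72) = -1/78*(-85) - 2080*(-72) = 85/78 - 1*(-149760) = 85/78 + 149760 = 11681365/78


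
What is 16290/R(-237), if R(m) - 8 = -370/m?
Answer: 1930365/1133 ≈ 1703.8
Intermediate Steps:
R(m) = 8 - 370/m
16290/R(-237) = 16290/(8 - 370/(-237)) = 16290/(8 - 370*(-1/237)) = 16290/(8 + 370/237) = 16290/(2266/237) = 16290*(237/2266) = 1930365/1133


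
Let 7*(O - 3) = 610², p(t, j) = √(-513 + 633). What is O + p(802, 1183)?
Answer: 372121/7 + 2*√30 ≈ 53171.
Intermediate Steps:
p(t, j) = 2*√30 (p(t, j) = √120 = 2*√30)
O = 372121/7 (O = 3 + (⅐)*610² = 3 + (⅐)*372100 = 3 + 372100/7 = 372121/7 ≈ 53160.)
O + p(802, 1183) = 372121/7 + 2*√30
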